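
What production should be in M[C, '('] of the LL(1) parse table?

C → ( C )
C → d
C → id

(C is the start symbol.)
To find M[C, '('], we find productions for C where '(' is in the predict set (PREDICT(N → α) = (FIRST(α) \ {ε}) ∪ (FOLLOW(N) if α ⇒* ε)).

C → ( C ): PREDICT = { '(' }
  '(' is in predict set, so this production goes in M[C, '(']
C → d: PREDICT = { 'd' }
C → id: PREDICT = { 'id' }

M[C, '('] = C → ( C )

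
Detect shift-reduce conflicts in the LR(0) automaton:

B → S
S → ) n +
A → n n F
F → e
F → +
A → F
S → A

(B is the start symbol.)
No shift-reduce conflicts

A shift-reduce conflict occurs when an LR(0) state has both:
  - a complete (reduce) item [A → α .] (dot at the end), and
  - a shift item [B → β . c γ] (dot before a terminal).

Augment with B' → B and build the canonical LR(0) collection (I0 = CLOSURE({[B' → . B]}), then GOTO on every symbol after a dot until no new states appear). It has 13 states:
  I0: { [A → . F], [A → . n n F], [B → . S], [B' → . B], [F → . +], [F → . e], [S → . ) n +], [S → . A] }  — shift
  I1: { [S → ) . n +] }  — shift
  I2: { [F → + .] }  — reduce
  I3: { [S → A .] }  — reduce
  I4: { [B' → B .] }  — accept
  I5: { [A → F .] }  — reduce
  I6: { [B → S .] }  — reduce
  I7: { [F → e .] }  — reduce
  I8: { [A → n . n F] }  — shift
  I9: { [A → n n . F], [F → . +], [F → . e] }  — shift
  I10: { [A → n n F .] }  — reduce
  I11: { [S → ) n . +] }  — shift
  I12: { [S → ) n + .] }  — reduce

No state contains both a complete item and a shift item.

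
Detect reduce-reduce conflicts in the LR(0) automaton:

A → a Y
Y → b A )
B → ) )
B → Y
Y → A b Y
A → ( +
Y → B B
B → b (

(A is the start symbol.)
Yes — I7: [A → a Y .] vs [B → Y .]; I16: [B → Y .] vs [Y → A b Y .]

A reduce-reduce conflict occurs when an LR(0) state has two complete items [A → α .] and [B → β .] — both call for a reduction, and with no lookahead the parser cannot choose between them.

Augment with A' → A and build the canonical LR(0) collection (I0 = CLOSURE({[A' → . A]}), then GOTO on every symbol after a dot until no new states appear). It has 18 states:
  I0: { [A → . ( +], [A → . a Y], [A' → . A] }  — shift
  I1: { [A → ( . +] }  — shift
  I2: { [A' → A .] }  — accept
  I3: { [A → . ( +], [A → . a Y], [A → a . Y], [B → . ) )], [B → . Y], [B → . b (], [Y → . A b Y], [Y → . B B], [Y → . b A )] }  — shift
  I4: { [B → ) . )] }  — shift
  I5: { [Y → A . b Y] }  — shift
  I6: { [A → . ( +], [A → . a Y], [B → . ) )], [B → . Y], [B → . b (], [Y → . A b Y], [Y → . B B], [Y → . b A )], [Y → B . B] }  — shift
  I7: { [A → a Y .], [B → Y .] }  — 2 reduces
  I8: { [A → . ( +], [A → . a Y], [B → b . (], [Y → b . A )] }  — shift
  I9: { [A → ( . +], [B → b ( .] }  — shift, reduce
  I10: { [Y → b A . )] }  — shift
  I11: { [Y → b A ) .] }  — reduce
  I12: { [A → ( + .] }  — reduce
  I13: { [A → . ( +], [A → . a Y], [B → . ) )], [B → . Y], [B → . b (], [Y → . A b Y], [Y → . B B], [Y → . b A )], [Y → B . B], [Y → B B .] }  — shift, reduce
  I14: { [B → Y .] }  — reduce
  I15: { [A → . ( +], [A → . a Y], [B → . ) )], [B → . Y], [B → . b (], [Y → . A b Y], [Y → . B B], [Y → . b A )], [Y → A b . Y] }  — shift
  I16: { [B → Y .], [Y → A b Y .] }  — 2 reduces
  I17: { [B → ) ) .] }  — reduce

I7 contains complete items [A → a Y .], [B → Y .] — reduce-reduce conflict.
I16 contains complete items [B → Y .], [Y → A b Y .] — reduce-reduce conflict.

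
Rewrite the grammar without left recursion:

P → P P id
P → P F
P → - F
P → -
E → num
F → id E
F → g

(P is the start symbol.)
P is directly left-recursive. The standard transformation for
  A → A α₁ | ... | A α_m | β₁ | ... | β_n
is
  A  → β₁ A' | ... | β_n A'
  A' → α₁ A' | ... | α_m A' | ε

P → - F becomes P → - F P'
P → - becomes P → - P'
P → P P id becomes P' → P id P'
P → P F becomes P' → F P'
Add P' → ε

Productions for other non-terminals are unchanged:
  E → num
  F → id E
  F → g

Resulting grammar:
P → - F P'
P → - P'
P' → P id P'
P' → F P'
P' → ε
E → num
F → id E
F → g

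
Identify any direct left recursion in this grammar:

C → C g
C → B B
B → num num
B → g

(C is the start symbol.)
Yes, C is left-recursive

Direct left recursion occurs when N → N α for some non-terminal N (the right-hand side begins with the left-hand side itself).

C → C g: LEFT RECURSIVE (starts with C)
C → B B: starts with B
B → num num: starts with num
B → g: starts with g

The grammar has direct left recursion on: C.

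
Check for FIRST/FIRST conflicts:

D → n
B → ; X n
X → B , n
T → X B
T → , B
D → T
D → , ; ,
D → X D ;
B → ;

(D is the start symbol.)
Yes. D → T / D → ',' ';' ',' on { ',' }; D → T / D → X D ';' on { ';' }; B → ';' X n / B → ';' on { ';' }

A FIRST/FIRST conflict occurs when two productions N → α and N → β for the same non-terminal have FIRST(α) ∩ FIRST(β) ≠ ∅ (with ε ∈ FIRST of a nullable right-hand side, so two nullable alternatives also conflict).

FIRST sets of the non-terminals at (or reachable through a nullable prefix from) the front of some alternative:
  FIRST(T) = { ',', ';' }
  FIRST(X) = { ';' }

Productions for D:
  D → n: FIRST = { 'n' }
  D → T: FIRST = { ',', ';' }
  D → , ; ,: FIRST = { ',' }
  D → X D ;: FIRST = { ';' }
Productions for B:
  B → ; X n: FIRST = { ';' }
  B → ;: FIRST = { ';' }
Productions for T:
  T → X B: FIRST = { ';' }
  T → , B: FIRST = { ',' }
X has only one production, so no FIRST/FIRST conflict is possible there.

Conflict for D: D → T and D → , ; ,
  Overlap: { ',' }
Conflict for D: D → T and D → X D ;
  Overlap: { ';' }
Conflict for B: B → ; X n and B → ;
  Overlap: { ';' }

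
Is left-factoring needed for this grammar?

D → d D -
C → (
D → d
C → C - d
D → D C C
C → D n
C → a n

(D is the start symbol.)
Left-factoring is needed when two productions for the same non-terminal
share a common prefix on the right-hand side.

Productions for D:
  D → d D -
  D → d
  D → D C C
Productions for C:
  C → (
  C → C - d
  C → D n
  C → a n

Found common prefix 'd' in productions for D

Answer: Yes, D has productions with common prefix 'd'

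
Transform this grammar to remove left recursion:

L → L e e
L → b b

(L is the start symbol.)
L → b b L'
L' → e e L'
L' → ε

L is directly left-recursive. The standard transformation for
  A → A α₁ | ... | A α_m | β₁ | ... | β_n
is
  A  → β₁ A' | ... | β_n A'
  A' → α₁ A' | ... | α_m A' | ε

L → b b becomes L → b b L'
L → L e e becomes L' → e e L'
Add L' → ε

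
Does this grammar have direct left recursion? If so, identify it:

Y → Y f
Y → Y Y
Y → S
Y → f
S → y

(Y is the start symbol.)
Y → Y f: LEFT RECURSIVE (starts with Y)
Y → Y Y: LEFT RECURSIVE (starts with Y)
Y → S: starts with S
Y → f: starts with f
S → y: starts with y

The grammar has direct left recursion on: Y.

Answer: Yes, Y is left-recursive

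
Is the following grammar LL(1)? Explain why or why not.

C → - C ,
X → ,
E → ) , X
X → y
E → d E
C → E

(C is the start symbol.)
Yes, the grammar is LL(1).

A grammar is LL(1) if for each non-terminal N with multiple productions, the predict sets of those productions are pairwise disjoint, where PREDICT(N → α) = (FIRST(α) \ {ε}) ∪ (FOLLOW(N) if α ⇒* ε).

Relevant sets:
  FIRST(E) = { ')', 'd' }

For C:
  PREDICT(C → '-' C ',') = { '-' }
  PREDICT(C → E) = { ')', 'd' }
For X:
  PREDICT(X → ',') = { ',' }
  PREDICT(X → y) = { 'y' }
For E:
  PREDICT(E → ')' ',' X) = { ')' }
  PREDICT(E → d E) = { 'd' }

All predict sets are disjoint. The grammar IS LL(1).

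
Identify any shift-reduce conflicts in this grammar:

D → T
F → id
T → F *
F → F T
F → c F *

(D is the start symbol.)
A shift-reduce conflict occurs when an LR(0) state has both:
  - a complete (reduce) item [A → α .] (dot at the end), and
  - a shift item [B → β . c γ] (dot before a terminal).

Augment with D' → D and build the canonical LR(0) collection (I0 = CLOSURE({[D' → . D]}), then GOTO on every symbol after a dot until no new states appear). It has 10 states:
  I0: { [D → . T], [D' → . D], [F → . F T], [F → . c F *], [F → . id], [T → . F *] }  — shift
  I1: { [D' → D .] }  — accept
  I2: { [F → . F T], [F → . c F *], [F → . id], [F → F . T], [T → . F *], [T → F . *] }  — shift
  I3: { [D → T .] }  — reduce
  I4: { [F → . F T], [F → . c F *], [F → . id], [F → c . F *] }  — shift
  I5: { [F → id .] }  — reduce
  I6: { [F → . F T], [F → . c F *], [F → . id], [F → F . T], [F → c F . *], [T → . F *] }  — shift
  I7: { [F → c F * .] }  — reduce
  I8: { [F → F T .] }  — reduce
  I9: { [T → F * .] }  — reduce

No state contains both a complete item and a shift item.

Answer: No shift-reduce conflicts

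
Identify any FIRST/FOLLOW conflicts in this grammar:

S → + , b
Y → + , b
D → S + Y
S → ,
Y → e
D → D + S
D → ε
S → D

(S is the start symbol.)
A FIRST/FOLLOW conflict occurs when a non-terminal N has a nullable alternative N → β (β ⇒* ε) and another alternative N → α with FIRST(α) ∩ FOLLOW(N) ≠ ∅: on such a lookahead the parser cannot decide between expanding α and letting N vanish via β.

Nullable non-terminals: D, S.
FIRST sets used below: FIRST(S) = { '+', ',', ε }, FIRST(D) = { '+', ',', ε }

D: nullable alternative(s) D → ε; FOLLOW(D) = { $, '+' }
  D → S + Y: FIRST \ {ε} = { '+', ',' } — overlaps FOLLOW(D) on { '+' }: CONFLICT
  D → D + S: FIRST \ {ε} = { '+', ',' } — overlaps FOLLOW(D) on { '+' }: CONFLICT
  D → ε: FIRST \ {ε} = { } — this is the only nullable alternative, skip

S: nullable alternative(s) S → D; FOLLOW(S) = { $, '+' }
  S → + , b: FIRST \ {ε} = { '+' } — overlaps FOLLOW(S) on { '+' }: CONFLICT
  S → ,: FIRST \ {ε} = { ',' } — disjoint from FOLLOW(S)
  S → D: FIRST \ {ε} = { '+', ',' } — this is the only nullable alternative, skip

Y has no nullable alternative, so no FIRST/FOLLOW check is needed there.

So the grammar has 3 FIRST/FOLLOW conflicts (marked CONFLICT above).

Answer: Yes. S → '+' ',' b with FOLLOW(S) on { '+' }; D → S '+' Y with FOLLOW(D) on { '+' }; D → D '+' S with FOLLOW(D) on { '+' }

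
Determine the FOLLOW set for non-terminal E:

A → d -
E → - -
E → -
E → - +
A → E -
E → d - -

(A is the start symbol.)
{ '-' }

To compute FOLLOW(E), find every occurrence of E on a right-hand side N → α E β: add FIRST(β) \ {ε}, and if β is empty or nullable also add FOLLOW(N). Iterate to a fixed point.

In A → E -: E is followed by '-', add FIRST('-') \ {ε} = { '-' }

Taking the union: FOLLOW(E) = { '-' }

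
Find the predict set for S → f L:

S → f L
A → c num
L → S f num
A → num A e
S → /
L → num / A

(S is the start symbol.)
{ 'f' }

PREDICT(S → f L) = (FIRST(RHS) \ {ε}) ∪ (FOLLOW(S) if ε ∈ FIRST(RHS), i.e. RHS ⇒* ε)
FIRST(f L) = { 'f' }
ε ∉ FIRST(f L), so FOLLOW(S) is not added.
PREDICT(S → f L) = { 'f' }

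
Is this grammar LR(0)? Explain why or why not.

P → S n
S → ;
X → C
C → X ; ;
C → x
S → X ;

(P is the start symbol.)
Augment with P' → P and build the canonical LR(0) collection (I0 = CLOSURE({[P' → . P]}), then GOTO on every symbol after a dot until no new states appear). It has 10 states:
  I0: { [C → . X ; ;], [C → . x], [P → . S n], [P' → . P], [S → . ;], [S → . X ;], [X → . C] }  — shift
  I1: { [S → ; .] }  — reduce
  I2: { [X → C .] }  — reduce
  I3: { [P' → P .] }  — accept
  I4: { [P → S . n] }  — shift
  I5: { [C → X . ; ;], [S → X . ;] }  — shift
  I6: { [C → x .] }  — reduce
  I7: { [C → X ; . ;], [S → X ; .] }  — shift, reduce
  I8: { [C → X ; ; .] }  — reduce
  I9: { [P → S n .] }  — reduce

Conflict in state I7:
  Shift-reduce conflict between [S → X ; .] and [C → X ; . ;]
So the grammar is NOT LR(0).

Answer: No. Shift-reduce conflict between [S → X ; .] and [C → X ; . ;]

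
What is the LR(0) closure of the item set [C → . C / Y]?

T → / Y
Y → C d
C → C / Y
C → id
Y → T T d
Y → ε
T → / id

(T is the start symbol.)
{ [C → . C / Y], [C → . id] }

To compute CLOSURE, for each item [A → α.Bβ] where B is a non-terminal, add [B → .γ] for all productions B → γ; repeat for the newly added items until nothing changes.

Start with: [C → . C / Y]
  [C → . C / Y] has the dot before C: add [C → . id]
No further items can be added.

CLOSURE = { [C → . C / Y], [C → . id] }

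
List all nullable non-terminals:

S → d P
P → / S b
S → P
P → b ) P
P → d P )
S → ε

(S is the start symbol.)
A non-terminal is nullable if it can derive ε (the empty string): either it has an ε-production, or it has a production whose right-hand side consists entirely of nullable non-terminals.

ε-productions: S → ε
So S is immediately nullable.
No further non-terminal can be added: every production for the remaining non-terminals contains a terminal or a non-nullable non-terminal.
Nullable = { 'S' }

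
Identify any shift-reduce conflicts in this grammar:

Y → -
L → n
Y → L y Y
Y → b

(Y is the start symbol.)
Augment with Y' → Y and build the canonical LR(0) collection (I0 = CLOSURE({[Y' → . Y]}), then GOTO on every symbol after a dot until no new states appear). It has 8 states:
  I0: { [L → . n], [Y → . -], [Y → . L y Y], [Y → . b], [Y' → . Y] }  — shift
  I1: { [Y → - .] }  — reduce
  I2: { [Y → L . y Y] }  — shift
  I3: { [Y' → Y .] }  — accept
  I4: { [Y → b .] }  — reduce
  I5: { [L → n .] }  — reduce
  I6: { [L → . n], [Y → . -], [Y → . L y Y], [Y → . b], [Y → L y . Y] }  — shift
  I7: { [Y → L y Y .] }  — reduce

No state contains both a complete item and a shift item.

Answer: No shift-reduce conflicts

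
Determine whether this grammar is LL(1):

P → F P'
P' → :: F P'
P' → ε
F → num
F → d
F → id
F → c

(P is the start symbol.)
Yes, the grammar is LL(1).

Relevant sets:
  FOLLOW(P') = { $ }

For P':
  PREDICT(P' → :: F P') = { '::' }
  PREDICT(P' → ε) = { $ }
For F:
  PREDICT(F → num) = { 'num' }
  PREDICT(F → d) = { 'd' }
  PREDICT(F → id) = { 'id' }
  PREDICT(F → c) = { 'c' }
P has a single production, so nothing to check there.

All predict sets are disjoint. The grammar IS LL(1).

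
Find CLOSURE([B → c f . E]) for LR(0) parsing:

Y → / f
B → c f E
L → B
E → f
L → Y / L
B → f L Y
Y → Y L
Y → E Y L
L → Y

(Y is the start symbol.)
{ [B → c f . E], [E → . f] }

Start with: [B → c f . E]
  [B → c f . E] has the dot before E: add [E → . f]
No further items can be added.

CLOSURE = { [B → c f . E], [E → . f] }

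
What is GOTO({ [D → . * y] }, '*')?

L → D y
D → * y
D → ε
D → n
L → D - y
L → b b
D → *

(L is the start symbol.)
GOTO(I, '*') = CLOSURE({ [A → αX.β] : [A → α.Xβ] ∈ I, X = '*' })

Items with dot before '*', with the dot advanced:
  [D → . * y] → [D → * . y]
Closure adds nothing (no advanced item has the dot before a non-terminal).

GOTO = { [D → * . y] }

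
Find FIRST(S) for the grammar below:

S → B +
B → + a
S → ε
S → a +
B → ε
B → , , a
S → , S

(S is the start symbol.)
{ '+', ',', 'a', ε }

To compute FIRST(S), examine every production with S on the left-hand side, reading each right-hand side left to right until a non-nullable symbol is reached.

FIRST sets of the other non-terminals involved (by the same procedure, iterated to a fixed point):
  FIRST(B) = { '+', ',', ε }

From S → B +:
  - B is a non-terminal: add FIRST(B) \ {ε} = { '+', ',' }
    B is nullable, so continue to the next symbol
  - '+' is a terminal: add '+' and stop
From S → ε:
  - ε-production, so ε ∈ FIRST(S)
From S → a +:
  - a is a terminal: add 'a' and stop
From S → , S:
  - ',' is a terminal: add ',' and stop

Collecting: FIRST(S) = { '+', ',', 'a', ε }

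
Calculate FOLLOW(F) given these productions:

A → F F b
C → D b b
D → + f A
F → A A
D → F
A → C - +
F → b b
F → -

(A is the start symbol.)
To compute FOLLOW(F), find every occurrence of F on a right-hand side N → α F β: add FIRST(β) \ {ε}, and if β is empty or nullable also add FOLLOW(N). Iterate to a fixed point.

In A → F F b: F is followed by F b, add FIRST(F b) \ {ε} = { '+', '-', 'b' }
In A → F F b: F is followed by b, add FIRST(b) \ {ε} = { 'b' }
In D → F: F is at the end, add FOLLOW(D)

The FOLLOW sets referred to above (computed the same way, to a fixed point):
  FOLLOW(D) = { 'b' }

Taking the union: FOLLOW(F) = { '+', '-', 'b' }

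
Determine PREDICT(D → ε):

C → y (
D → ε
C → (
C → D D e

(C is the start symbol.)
{ 'e' }

PREDICT(D → ε) = (FIRST(RHS) \ {ε}) ∪ (FOLLOW(D) if ε ∈ FIRST(RHS), i.e. RHS ⇒* ε)
The right-hand side is ε (FIRST(ε) = { ε }), so the predict set is FOLLOW(D) = { 'e' }
PREDICT(D → ε) = { 'e' }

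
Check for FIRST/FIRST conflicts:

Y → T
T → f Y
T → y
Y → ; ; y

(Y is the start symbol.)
FIRST sets of the non-terminals at (or reachable through a nullable prefix from) the front of some alternative:
  FIRST(T) = { 'f', 'y' }

Productions for Y:
  Y → T: FIRST = { 'f', 'y' }
  Y → ; ; y: FIRST = { ';' }
Productions for T:
  T → f Y: FIRST = { 'f' }
  T → y: FIRST = { 'y' }

All alternatives of each non-terminal have pairwise disjoint FIRST sets.

Answer: No FIRST/FIRST conflicts.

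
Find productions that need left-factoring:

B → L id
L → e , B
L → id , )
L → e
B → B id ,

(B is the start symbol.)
Left-factoring is needed when two productions for the same non-terminal
share a common prefix on the right-hand side.

Productions for B:
  B → L id
  B → B id ,
Productions for L:
  L → e , B
  L → id , )
  L → e

Found common prefix 'e' in productions for L

Answer: Yes, L has productions with common prefix 'e'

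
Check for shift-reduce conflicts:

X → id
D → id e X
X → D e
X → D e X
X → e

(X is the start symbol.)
A shift-reduce conflict occurs when an LR(0) state has both:
  - a complete (reduce) item [A → α .] (dot at the end), and
  - a shift item [B → β . c γ] (dot before a terminal).

Augment with X' → X and build the canonical LR(0) collection (I0 = CLOSURE({[X' → . X]}), then GOTO on every symbol after a dot until no new states appear). It has 9 states:
  I0: { [D → . id e X], [X → . D e X], [X → . D e], [X → . e], [X → . id], [X' → . X] }  — shift
  I1: { [X → D . e X], [X → D . e] }  — shift
  I2: { [X' → X .] }  — accept
  I3: { [X → e .] }  — reduce
  I4: { [D → id . e X], [X → id .] }  — shift, reduce
  I5: { [D → . id e X], [D → id e . X], [X → . D e X], [X → . D e], [X → . e], [X → . id] }  — shift
  I6: { [D → id e X .] }  — reduce
  I7: { [D → . id e X], [X → . D e X], [X → . D e], [X → . e], [X → . id], [X → D e . X], [X → D e .] }  — shift, reduce
  I8: { [X → D e X .] }  — reduce

I4 contains reduce item [X → id .] and shift item [D → id . e X] — shift-reduce conflict.
I7 contains reduce item [X → D e .] and shift items [D → . id e X], [X → . e], [X → . id] — shift-reduce conflict.

Answer: Yes — I4: [X → id .] vs [D → id . e X]; I7: [X → D e .] vs [D → . id e X]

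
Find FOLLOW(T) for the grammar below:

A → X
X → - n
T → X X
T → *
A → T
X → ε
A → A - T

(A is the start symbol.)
{ $, '-' }

In A → T: T is at the end, add FOLLOW(A)
In A → A - T: T is at the end, add FOLLOW(A)

The FOLLOW sets referred to above (computed the same way, to a fixed point):
  FOLLOW(A) = { $, '-' }

Taking the union: FOLLOW(T) = { $, '-' }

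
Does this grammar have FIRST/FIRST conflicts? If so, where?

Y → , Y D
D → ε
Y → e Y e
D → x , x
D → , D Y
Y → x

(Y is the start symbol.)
Productions for Y:
  Y → , Y D: FIRST = { ',' }
  Y → e Y e: FIRST = { 'e' }
  Y → x: FIRST = { 'x' }
Productions for D:
  D → ε: FIRST = { ε }
  D → x , x: FIRST = { 'x' }
  D → , D Y: FIRST = { ',' }

All alternatives of each non-terminal have pairwise disjoint FIRST sets.

Answer: No FIRST/FIRST conflicts.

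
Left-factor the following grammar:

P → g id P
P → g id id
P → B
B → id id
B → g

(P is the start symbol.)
Left-factoring transforms A → αβ₁ | αβ₂ into A → αA' and A' → β₁ | β₂
(α is the longest common prefix among the alternatives). Repeat until
no nonterminal has two alternatives with a common prefix.

Round 1: P has alternatives sharing prefix 'g id'. Introduce P': P → g id P'
  Add: P' → P
  Add: P' → id

No remaining common prefixes — done.

Resulting grammar:
P → g id P'
P' → P
P' → id
P → B
B → id id
B → g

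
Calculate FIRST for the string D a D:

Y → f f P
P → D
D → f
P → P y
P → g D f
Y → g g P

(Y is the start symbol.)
{ 'f' }

FIRST sets of the non-terminals involved (from the grammar, by fixed-point iteration):
  FIRST(D) = { 'f' }

To compute FIRST(D a D), process the symbols left to right:
Symbol D is a non-terminal. Add FIRST(D) \ {ε} = { 'f' }
D is not nullable (ε ∉ FIRST(D)), so stop here.
FIRST(D a D) = { 'f' }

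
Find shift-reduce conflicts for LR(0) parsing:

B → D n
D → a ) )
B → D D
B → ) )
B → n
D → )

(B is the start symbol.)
Yes — I1: [D → ) .] vs [B → ) . )]

Augment with B' → B and build the canonical LR(0) collection (I0 = CLOSURE({[B' → . B]}), then GOTO on every symbol after a dot until no new states appear). It has 12 states:
  I0: { [B → . ) )], [B → . D D], [B → . D n], [B → . n], [B' → . B], [D → . )], [D → . a ) )] }  — shift
  I1: { [B → ) . )], [D → ) .] }  — shift, reduce
  I2: { [B' → B .] }  — accept
  I3: { [B → D . D], [B → D . n], [D → . )], [D → . a ) )] }  — shift
  I4: { [D → a . ) )] }  — shift
  I5: { [B → n .] }  — reduce
  I6: { [D → a ) . )] }  — shift
  I7: { [D → a ) ) .] }  — reduce
  I8: { [D → ) .] }  — reduce
  I9: { [B → D D .] }  — reduce
  I10: { [B → D n .] }  — reduce
  I11: { [B → ) ) .] }  — reduce

I1 contains reduce item [D → ) .] and shift item [B → ) . )] — shift-reduce conflict.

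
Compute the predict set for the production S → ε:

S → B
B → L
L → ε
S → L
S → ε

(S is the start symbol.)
{ $ }

PREDICT(S → ε) = (FIRST(RHS) \ {ε}) ∪ (FOLLOW(S) if ε ∈ FIRST(RHS), i.e. RHS ⇒* ε)
The right-hand side is ε (FIRST(ε) = { ε }), so the predict set is FOLLOW(S) = { $ }
PREDICT(S → ε) = { $ }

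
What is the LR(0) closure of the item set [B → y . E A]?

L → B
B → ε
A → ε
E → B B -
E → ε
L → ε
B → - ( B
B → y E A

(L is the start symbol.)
Start with: [B → y . E A]
  [B → y . E A] has the dot before E: add [E → . B B -], [E → .]
  [E → . B B -] has the dot before B: add [B → .], [B → . - ( B], [B → . y E A]
No further items can be added.

CLOSURE = { [B → . - ( B], [B → . y E A], [B → .], [B → y . E A], [E → . B B -], [E → .] }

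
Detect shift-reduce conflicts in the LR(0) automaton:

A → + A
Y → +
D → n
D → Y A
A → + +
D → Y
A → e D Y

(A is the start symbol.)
Augment with A' → A and build the canonical LR(0) collection (I0 = CLOSURE({[A' → . A]}), then GOTO on every symbol after a dot until no new states appear). It has 12 states:
  I0: { [A → . + +], [A → . + A], [A → . e D Y], [A' → . A] }  — shift
  I1: { [A → + . +], [A → + . A], [A → . + +], [A → . + A], [A → . e D Y] }  — shift
  I2: { [A' → A .] }  — accept
  I3: { [A → e . D Y], [D → . Y A], [D → . Y], [D → . n], [Y → . +] }  — shift
  I4: { [Y → + .] }  — reduce
  I5: { [A → e D . Y], [Y → . +] }  — shift
  I6: { [A → . + +], [A → . + A], [A → . e D Y], [D → Y . A], [D → Y .] }  — shift, reduce
  I7: { [D → n .] }  — reduce
  I8: { [D → Y A .] }  — reduce
  I9: { [A → e D Y .] }  — reduce
  I10: { [A → + + .], [A → + . +], [A → + . A], [A → . + +], [A → . + A], [A → . e D Y] }  — shift, reduce
  I11: { [A → + A .] }  — reduce

I6 contains reduce item [D → Y .] and shift items [A → . + +], [A → . + A], [A → . e D Y] — shift-reduce conflict.
I10 contains reduce item [A → + + .] and shift items [A → . + +], [A → + . +], [A → . + A], [A → . e D Y] — shift-reduce conflict.

Answer: Yes — I6: [D → Y .] vs [A → . + +]; I10: [A → + + .] vs [A → . + +]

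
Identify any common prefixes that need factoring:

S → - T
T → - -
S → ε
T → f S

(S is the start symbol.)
No, left-factoring is not needed

Left-factoring is needed when two productions for the same non-terminal
share a common prefix on the right-hand side.

Productions for S:
  S → - T
  S → ε
Productions for T:
  T → - -
  T → f S

No common prefixes found.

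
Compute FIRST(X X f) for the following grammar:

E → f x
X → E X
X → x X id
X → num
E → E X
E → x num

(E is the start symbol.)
{ 'f', 'num', 'x' }

FIRST sets of the non-terminals involved (from the grammar, by fixed-point iteration):
  FIRST(X) = { 'f', 'num', 'x' }

To compute FIRST(X X f), process the symbols left to right:
Symbol X is a non-terminal. Add FIRST(X) \ {ε} = { 'f', 'num', 'x' }
X is not nullable (ε ∉ FIRST(X)), so stop here.
FIRST(X X f) = { 'f', 'num', 'x' }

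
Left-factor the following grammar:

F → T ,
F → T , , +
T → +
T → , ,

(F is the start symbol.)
Left-factoring transforms A → αβ₁ | αβ₂ into A → αA' and A' → β₁ | β₂
(α is the longest common prefix among the alternatives). Repeat until
no nonterminal has two alternatives with a common prefix.

Round 1: F has alternatives sharing prefix 'T ,'. Introduce F': F → T , F'
  Add: F' → ε
  Add: F' → , +

No remaining common prefixes — done.

Resulting grammar:
F → T , F'
F' → ε
F' → , +
T → +
T → , ,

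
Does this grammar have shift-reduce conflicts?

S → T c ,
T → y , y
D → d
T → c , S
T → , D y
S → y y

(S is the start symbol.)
No shift-reduce conflicts

Augment with S' → S and build the canonical LR(0) collection (I0 = CLOSURE({[S' → . S]}), then GOTO on every symbol after a dot until no new states appear). It has 16 states:
  I0: { [S → . T c ,], [S → . y y], [S' → . S], [T → . , D y], [T → . c , S], [T → . y , y] }  — shift
  I1: { [D → . d], [T → , . D y] }  — shift
  I2: { [S' → S .] }  — accept
  I3: { [S → T . c ,] }  — shift
  I4: { [T → c . , S] }  — shift
  I5: { [S → y . y], [T → y . , y] }  — shift
  I6: { [T → y , . y] }  — shift
  I7: { [S → y y .] }  — reduce
  I8: { [T → y , y .] }  — reduce
  I9: { [S → . T c ,], [S → . y y], [T → . , D y], [T → . c , S], [T → . y , y], [T → c , . S] }  — shift
  I10: { [T → c , S .] }  — reduce
  I11: { [S → T c . ,] }  — shift
  I12: { [S → T c , .] }  — reduce
  I13: { [T → , D . y] }  — shift
  I14: { [D → d .] }  — reduce
  I15: { [T → , D y .] }  — reduce

No state contains both a complete item and a shift item.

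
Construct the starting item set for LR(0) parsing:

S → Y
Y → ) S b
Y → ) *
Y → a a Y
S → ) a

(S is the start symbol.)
{ [S → . ) a], [S → . Y], [S' → . S], [Y → . ) *], [Y → . ) S b], [Y → . a a Y] }

First, augment the grammar with S' → S
I₀ = CLOSURE({ [S' → . S] }):
  [S' → . S] has the dot before S: add [S → . Y], [S → . ) a]
  [S → . Y] has the dot before Y: add [Y → . ) S b], [Y → . ) *], [Y → . a a Y]
No further items can be added.

I₀ = { [S → . ) a], [S → . Y], [S' → . S], [Y → . ) *], [Y → . ) S b], [Y → . a a Y] }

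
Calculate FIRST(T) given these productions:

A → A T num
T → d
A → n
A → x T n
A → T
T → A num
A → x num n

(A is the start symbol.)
{ 'd', 'n', 'x' }

FIRST sets of the other non-terminals involved (by the same procedure, iterated to a fixed point):
  FIRST(A) = { 'd', 'n', 'x' }

From T → d:
  - d is a terminal: add 'd' and stop
From T → A num:
  - A is a non-terminal: add FIRST(A) \ {ε} = { 'd', 'n', 'x' }
    A is not nullable, so stop

Collecting: FIRST(T) = { 'd', 'n', 'x' }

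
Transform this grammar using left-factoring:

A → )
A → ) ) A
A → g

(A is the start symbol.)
Left-factoring transforms A → αβ₁ | αβ₂ into A → αA' and A' → β₁ | β₂
(α is the longest common prefix among the alternatives). Repeat until
no nonterminal has two alternatives with a common prefix.

Round 1: A has alternatives sharing prefix ')'. Introduce A': A → ) A'
  Add: A' → ε
  Add: A' → ) A

No remaining common prefixes — done.

Resulting grammar:
A → ) A'
A' → ε
A' → ) A
A → g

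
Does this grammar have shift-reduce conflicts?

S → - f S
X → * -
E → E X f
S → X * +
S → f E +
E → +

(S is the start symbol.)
A shift-reduce conflict occurs when an LR(0) state has both:
  - a complete (reduce) item [A → α .] (dot at the end), and
  - a shift item [B → β . c γ] (dot before a terminal).

Augment with S' → S and build the canonical LR(0) collection (I0 = CLOSURE({[S' → . S]}), then GOTO on every symbol after a dot until no new states appear). It has 16 states:
  I0: { [S → . - f S], [S → . X * +], [S → . f E +], [S' → . S], [X → . * -] }  — shift
  I1: { [X → * . -] }  — shift
  I2: { [S → - . f S] }  — shift
  I3: { [S' → S .] }  — accept
  I4: { [S → X . * +] }  — shift
  I5: { [E → . +], [E → . E X f], [S → f . E +] }  — shift
  I6: { [E → + .] }  — reduce
  I7: { [E → E . X f], [S → f E . +], [X → . * -] }  — shift
  I8: { [S → f E + .] }  — reduce
  I9: { [E → E X . f] }  — shift
  I10: { [E → E X f .] }  — reduce
  I11: { [S → X * . +] }  — shift
  I12: { [S → X * + .] }  — reduce
  I13: { [S → - f . S], [S → . - f S], [S → . X * +], [S → . f E +], [X → . * -] }  — shift
  I14: { [S → - f S .] }  — reduce
  I15: { [X → * - .] }  — reduce

No state contains both a complete item and a shift item.

Answer: No shift-reduce conflicts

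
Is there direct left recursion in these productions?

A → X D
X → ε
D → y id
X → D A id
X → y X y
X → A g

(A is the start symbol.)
No direct left recursion

A → X D: starts with X
X → ε: starts with ε
D → y id: starts with y
X → D A id: starts with D
X → y X y: starts with y
X → A g: starts with A

No direct left recursion found.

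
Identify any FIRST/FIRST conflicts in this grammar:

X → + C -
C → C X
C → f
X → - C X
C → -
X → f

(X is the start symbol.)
Yes. C → C X / C → f on { 'f' }; C → C X / C → '-' on { '-' }

A FIRST/FIRST conflict occurs when two productions N → α and N → β for the same non-terminal have FIRST(α) ∩ FIRST(β) ≠ ∅ (with ε ∈ FIRST of a nullable right-hand side, so two nullable alternatives also conflict).

FIRST sets of the non-terminals at (or reachable through a nullable prefix from) the front of some alternative:
  FIRST(C) = { '-', 'f' }

Productions for X:
  X → + C -: FIRST = { '+' }
  X → - C X: FIRST = { '-' }
  X → f: FIRST = { 'f' }
Productions for C:
  C → C X: FIRST = { '-', 'f' }
  C → f: FIRST = { 'f' }
  C → -: FIRST = { '-' }

Conflict for C: C → C X and C → f
  Overlap: { 'f' }
Conflict for C: C → C X and C → -
  Overlap: { '-' }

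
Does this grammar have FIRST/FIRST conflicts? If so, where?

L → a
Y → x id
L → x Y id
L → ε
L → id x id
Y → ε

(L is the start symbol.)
A FIRST/FIRST conflict occurs when two productions N → α and N → β for the same non-terminal have FIRST(α) ∩ FIRST(β) ≠ ∅ (with ε ∈ FIRST of a nullable right-hand side, so two nullable alternatives also conflict).

Productions for L:
  L → a: FIRST = { 'a' }
  L → x Y id: FIRST = { 'x' }
  L → ε: FIRST = { ε }
  L → id x id: FIRST = { 'id' }
Productions for Y:
  Y → x id: FIRST = { 'x' }
  Y → ε: FIRST = { ε }

All alternatives of each non-terminal have pairwise disjoint FIRST sets.

Answer: No FIRST/FIRST conflicts.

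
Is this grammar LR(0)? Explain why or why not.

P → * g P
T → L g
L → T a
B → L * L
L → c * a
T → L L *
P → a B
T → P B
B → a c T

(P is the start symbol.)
No. Shift-reduce conflict between [B → a c T .] and [L → T . a]

A grammar is LR(0) if no state in the canonical LR(0) collection has:
  - both a shift item (dot before a terminal) and a complete item (shift-reduce conflict), or
  - two or more complete items (reduce-reduce conflict; the accept item [P' → P .] counts as a complete item here).

Augment with P' → P and build the canonical LR(0) collection (I0 = CLOSURE({[P' → . P]}), then GOTO on every symbol after a dot until no new states appear). It has 25 states:
  I0: { [P → . * g P], [P → . a B], [P' → . P] }  — shift
  I1: { [P → * . g P] }  — shift
  I2: { [P' → P .] }  — accept
  I3: { [B → . L * L], [B → . a c T], [L → . T a], [L → . c * a], [P → . * g P], [P → . a B], [P → a . B], [T → . L L *], [T → . L g], [T → . P B] }  — shift
  I4: { [P → a B .] }  — reduce
  I5: { [B → L . * L], [L → . T a], [L → . c * a], [P → . * g P], [P → . a B], [T → . L L *], [T → . L g], [T → . P B], [T → L . L *], [T → L . g] }  — shift
  I6: { [B → . L * L], [B → . a c T], [L → . T a], [L → . c * a], [P → . * g P], [P → . a B], [T → . L L *], [T → . L g], [T → . P B], [T → P . B] }  — shift
  I7: { [L → T . a] }  — shift
  I8: { [B → . L * L], [B → . a c T], [B → a . c T], [L → . T a], [L → . c * a], [P → . * g P], [P → . a B], [P → a . B], [T → . L L *], [T → . L g], [T → . P B] }  — shift
  I9: { [L → c . * a] }  — shift
  I10: { [L → c * . a] }  — shift
  I11: { [L → c * a .] }  — reduce
  I12: { [B → a c . T], [L → . T a], [L → . c * a], [L → c . * a], [P → . * g P], [P → . a B], [T → . L L *], [T → . L g], [T → . P B] }  — shift
  I13: { [L → c * . a], [P → * . g P] }  — shift
  I14: { [L → . T a], [L → . c * a], [P → . * g P], [P → . a B], [T → . L L *], [T → . L g], [T → . P B], [T → L . L *], [T → L . g] }  — shift
  I15: { [B → a c T .], [L → T . a] }  — shift, reduce
  I16: { [L → T a .] }  — reduce
  I17: { [L → . T a], [L → . c * a], [P → . * g P], [P → . a B], [T → . L L *], [T → . L g], [T → . P B], [T → L . L *], [T → L . g], [T → L L . *] }  — shift
  I18: { [T → L g .] }  — reduce
  I19: { [P → * . g P], [T → L L * .] }  — shift, reduce
  I20: { [P → * g . P], [P → . * g P], [P → . a B] }  — shift
  I21: { [P → * g P .] }  — reduce
  I22: { [T → P B .] }  — reduce
  I23: { [B → L * . L], [L → . T a], [L → . c * a], [P → * . g P], [P → . * g P], [P → . a B], [T → . L L *], [T → . L g], [T → . P B] }  — shift
  I24: { [B → L * L .], [L → . T a], [L → . c * a], [P → . * g P], [P → . a B], [T → . L L *], [T → . L g], [T → . P B], [T → L . L *], [T → L . g] }  — shift, reduce

Conflict in state I15:
  Shift-reduce conflict between [B → a c T .] and [L → T . a]
So the grammar is NOT LR(0).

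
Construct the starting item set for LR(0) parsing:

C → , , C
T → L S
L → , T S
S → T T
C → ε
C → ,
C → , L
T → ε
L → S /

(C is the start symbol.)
First, augment the grammar with C' → C
I₀ = CLOSURE({ [C' → . C] }):
  [C' → . C] has the dot before C: add [C → . , , C], [C → .], [C → . ,], [C → . , L]
No further items can be added.

I₀ = { [C → . , , C], [C → . , L], [C → . ,], [C → .], [C' → . C] }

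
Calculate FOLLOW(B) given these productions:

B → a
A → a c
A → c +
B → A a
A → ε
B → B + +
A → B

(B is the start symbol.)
{ $, '+', 'a' }

To compute FOLLOW(B), find every occurrence of B on a right-hand side N → α B β: add FIRST(β) \ {ε}, and if β is empty or nullable also add FOLLOW(N). Iterate to a fixed point.

B is the start symbol, so $ ∈ FOLLOW(B).
In B → B + +: B is followed by '+' '+', add FIRST('+' '+') \ {ε} = { '+' }
In A → B: B is at the end, add FOLLOW(A)

The FOLLOW sets referred to above (computed the same way, to a fixed point):
  FOLLOW(A) = { 'a' }

Taking the union: FOLLOW(B) = { $, '+', 'a' }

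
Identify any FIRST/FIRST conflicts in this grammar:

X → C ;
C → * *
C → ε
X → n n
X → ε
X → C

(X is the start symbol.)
Yes. X → C ';' / X → C on { '*' }; X → ε / X → C on { ε }

A FIRST/FIRST conflict occurs when two productions N → α and N → β for the same non-terminal have FIRST(α) ∩ FIRST(β) ≠ ∅ (with ε ∈ FIRST of a nullable right-hand side, so two nullable alternatives also conflict).

FIRST sets of the non-terminals at (or reachable through a nullable prefix from) the front of some alternative:
  FIRST(C) = { '*', ε }

Productions for X:
  X → C ;: FIRST = { '*', ';' }
  X → n n: FIRST = { 'n' }
  X → ε: FIRST = { ε }
  X → C: FIRST = { '*', ε }
Productions for C:
  C → * *: FIRST = { '*' }
  C → ε: FIRST = { ε }

Conflict for X: X → C ; and X → C
  Overlap: { '*' }
Conflict for X: X → ε and X → C
  Overlap: { ε }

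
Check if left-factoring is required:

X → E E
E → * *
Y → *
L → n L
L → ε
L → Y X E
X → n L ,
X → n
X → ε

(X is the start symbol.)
Left-factoring is needed when two productions for the same non-terminal
share a common prefix on the right-hand side.

Productions for X:
  X → E E
  X → n L ,
  X → n
  X → ε
Productions for L:
  L → n L
  L → ε
  L → Y X E

Found common prefix 'n' in productions for X

Answer: Yes, X has productions with common prefix 'n'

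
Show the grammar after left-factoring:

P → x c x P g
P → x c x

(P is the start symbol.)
Left-factoring transforms A → αβ₁ | αβ₂ into A → αA' and A' → β₁ | β₂
(α is the longest common prefix among the alternatives). Repeat until
no nonterminal has two alternatives with a common prefix.

Round 1: P has alternatives sharing prefix 'x c x'. Introduce P': P → x c x P'
  Add: P' → P g
  Add: P' → ε

No remaining common prefixes — done.

Resulting grammar:
P → x c x P'
P' → P g
P' → ε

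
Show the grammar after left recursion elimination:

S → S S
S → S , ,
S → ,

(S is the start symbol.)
S → , S'
S' → S S'
S' → , , S'
S' → ε

S is directly left-recursive. The standard transformation for
  A → A α₁ | ... | A α_m | β₁ | ... | β_n
is
  A  → β₁ A' | ... | β_n A'
  A' → α₁ A' | ... | α_m A' | ε

S → , becomes S → , S'
S → S S becomes S' → S S'
S → S , , becomes S' → , , S'
Add S' → ε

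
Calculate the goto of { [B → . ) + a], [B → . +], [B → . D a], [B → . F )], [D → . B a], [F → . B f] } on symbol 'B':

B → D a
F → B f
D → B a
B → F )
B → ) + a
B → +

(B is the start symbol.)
GOTO(I, 'B') = CLOSURE({ [A → αX.β] : [A → α.Xβ] ∈ I, X = 'B' })

Items with dot before 'B', with the dot advanced:
  [D → . B a] → [D → B . a]
  [F → . B f] → [F → B . f]
Closure adds nothing (no advanced item has the dot before a non-terminal).

GOTO = { [D → B . a], [F → B . f] }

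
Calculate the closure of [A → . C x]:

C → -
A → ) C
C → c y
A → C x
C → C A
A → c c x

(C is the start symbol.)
{ [A → . C x], [C → . -], [C → . C A], [C → . c y] }

Start with: [A → . C x]
  [A → . C x] has the dot before C: add [C → . -], [C → . c y], [C → . C A]
No further items can be added.

CLOSURE = { [A → . C x], [C → . -], [C → . C A], [C → . c y] }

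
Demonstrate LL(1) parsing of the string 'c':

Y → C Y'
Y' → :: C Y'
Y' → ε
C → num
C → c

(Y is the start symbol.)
LL(1) parsing maintains a stack (initially the start symbol over $) and the input. At each step: if the stack top is a terminal, match it against the current input token; if it is a non-terminal N, replace it with the RHS of M[N, lookahead] (the unique production whose predict set contains the lookahead).

Stack is shown with the top on the left.

Stack   Input  Action
---------------------
Y $     c $    output Y → C Y'
C Y' $  c $    output C → c
c Y' $  c $    match 'c'
Y' $    $      output Y' → ε
$       $      accept

The string is accepted.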